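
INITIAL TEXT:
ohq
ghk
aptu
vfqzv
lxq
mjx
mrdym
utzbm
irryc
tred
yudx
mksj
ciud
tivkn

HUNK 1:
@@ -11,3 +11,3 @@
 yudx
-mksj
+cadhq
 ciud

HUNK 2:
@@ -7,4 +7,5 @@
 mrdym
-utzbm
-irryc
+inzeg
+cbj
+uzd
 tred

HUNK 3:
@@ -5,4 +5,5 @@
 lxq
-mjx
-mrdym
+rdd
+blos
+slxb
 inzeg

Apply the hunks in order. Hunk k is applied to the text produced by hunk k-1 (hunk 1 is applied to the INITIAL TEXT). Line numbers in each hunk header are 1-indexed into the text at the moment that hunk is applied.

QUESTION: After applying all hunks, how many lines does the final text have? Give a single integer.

Answer: 16

Derivation:
Hunk 1: at line 11 remove [mksj] add [cadhq] -> 14 lines: ohq ghk aptu vfqzv lxq mjx mrdym utzbm irryc tred yudx cadhq ciud tivkn
Hunk 2: at line 7 remove [utzbm,irryc] add [inzeg,cbj,uzd] -> 15 lines: ohq ghk aptu vfqzv lxq mjx mrdym inzeg cbj uzd tred yudx cadhq ciud tivkn
Hunk 3: at line 5 remove [mjx,mrdym] add [rdd,blos,slxb] -> 16 lines: ohq ghk aptu vfqzv lxq rdd blos slxb inzeg cbj uzd tred yudx cadhq ciud tivkn
Final line count: 16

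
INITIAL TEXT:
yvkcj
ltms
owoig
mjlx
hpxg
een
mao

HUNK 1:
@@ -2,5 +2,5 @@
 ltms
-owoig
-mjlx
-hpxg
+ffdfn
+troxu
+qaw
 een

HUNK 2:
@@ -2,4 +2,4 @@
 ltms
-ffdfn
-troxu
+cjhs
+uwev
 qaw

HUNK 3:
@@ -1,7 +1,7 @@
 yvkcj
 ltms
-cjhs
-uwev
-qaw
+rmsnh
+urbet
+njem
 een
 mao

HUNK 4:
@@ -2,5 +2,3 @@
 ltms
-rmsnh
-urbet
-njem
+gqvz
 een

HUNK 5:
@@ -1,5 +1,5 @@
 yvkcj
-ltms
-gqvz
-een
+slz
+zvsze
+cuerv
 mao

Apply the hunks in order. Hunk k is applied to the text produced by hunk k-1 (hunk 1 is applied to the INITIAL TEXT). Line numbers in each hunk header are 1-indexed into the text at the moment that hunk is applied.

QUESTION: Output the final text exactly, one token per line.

Answer: yvkcj
slz
zvsze
cuerv
mao

Derivation:
Hunk 1: at line 2 remove [owoig,mjlx,hpxg] add [ffdfn,troxu,qaw] -> 7 lines: yvkcj ltms ffdfn troxu qaw een mao
Hunk 2: at line 2 remove [ffdfn,troxu] add [cjhs,uwev] -> 7 lines: yvkcj ltms cjhs uwev qaw een mao
Hunk 3: at line 1 remove [cjhs,uwev,qaw] add [rmsnh,urbet,njem] -> 7 lines: yvkcj ltms rmsnh urbet njem een mao
Hunk 4: at line 2 remove [rmsnh,urbet,njem] add [gqvz] -> 5 lines: yvkcj ltms gqvz een mao
Hunk 5: at line 1 remove [ltms,gqvz,een] add [slz,zvsze,cuerv] -> 5 lines: yvkcj slz zvsze cuerv mao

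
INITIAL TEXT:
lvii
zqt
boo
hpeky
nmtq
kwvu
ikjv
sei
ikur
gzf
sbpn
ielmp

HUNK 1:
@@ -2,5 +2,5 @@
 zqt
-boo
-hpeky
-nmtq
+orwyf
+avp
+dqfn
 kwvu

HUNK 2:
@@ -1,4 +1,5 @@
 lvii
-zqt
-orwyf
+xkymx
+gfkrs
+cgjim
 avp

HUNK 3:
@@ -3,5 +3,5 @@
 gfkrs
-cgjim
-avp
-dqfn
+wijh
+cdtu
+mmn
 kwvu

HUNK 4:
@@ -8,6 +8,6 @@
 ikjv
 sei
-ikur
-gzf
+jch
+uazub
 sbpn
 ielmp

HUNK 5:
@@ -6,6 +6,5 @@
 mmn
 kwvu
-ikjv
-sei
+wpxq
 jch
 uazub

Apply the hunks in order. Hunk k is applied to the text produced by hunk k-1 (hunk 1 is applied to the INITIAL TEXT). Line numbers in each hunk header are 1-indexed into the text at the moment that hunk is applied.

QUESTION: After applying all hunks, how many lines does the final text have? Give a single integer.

Answer: 12

Derivation:
Hunk 1: at line 2 remove [boo,hpeky,nmtq] add [orwyf,avp,dqfn] -> 12 lines: lvii zqt orwyf avp dqfn kwvu ikjv sei ikur gzf sbpn ielmp
Hunk 2: at line 1 remove [zqt,orwyf] add [xkymx,gfkrs,cgjim] -> 13 lines: lvii xkymx gfkrs cgjim avp dqfn kwvu ikjv sei ikur gzf sbpn ielmp
Hunk 3: at line 3 remove [cgjim,avp,dqfn] add [wijh,cdtu,mmn] -> 13 lines: lvii xkymx gfkrs wijh cdtu mmn kwvu ikjv sei ikur gzf sbpn ielmp
Hunk 4: at line 8 remove [ikur,gzf] add [jch,uazub] -> 13 lines: lvii xkymx gfkrs wijh cdtu mmn kwvu ikjv sei jch uazub sbpn ielmp
Hunk 5: at line 6 remove [ikjv,sei] add [wpxq] -> 12 lines: lvii xkymx gfkrs wijh cdtu mmn kwvu wpxq jch uazub sbpn ielmp
Final line count: 12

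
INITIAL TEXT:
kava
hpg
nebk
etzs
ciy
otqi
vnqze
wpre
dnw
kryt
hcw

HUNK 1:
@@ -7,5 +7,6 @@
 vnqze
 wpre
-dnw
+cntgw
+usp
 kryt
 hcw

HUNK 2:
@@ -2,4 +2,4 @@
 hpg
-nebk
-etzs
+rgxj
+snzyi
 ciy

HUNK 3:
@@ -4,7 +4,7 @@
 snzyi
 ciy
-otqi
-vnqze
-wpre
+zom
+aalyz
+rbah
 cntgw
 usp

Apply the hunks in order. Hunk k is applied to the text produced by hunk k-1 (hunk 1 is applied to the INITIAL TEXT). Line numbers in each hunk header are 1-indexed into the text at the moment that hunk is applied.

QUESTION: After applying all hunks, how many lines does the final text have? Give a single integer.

Hunk 1: at line 7 remove [dnw] add [cntgw,usp] -> 12 lines: kava hpg nebk etzs ciy otqi vnqze wpre cntgw usp kryt hcw
Hunk 2: at line 2 remove [nebk,etzs] add [rgxj,snzyi] -> 12 lines: kava hpg rgxj snzyi ciy otqi vnqze wpre cntgw usp kryt hcw
Hunk 3: at line 4 remove [otqi,vnqze,wpre] add [zom,aalyz,rbah] -> 12 lines: kava hpg rgxj snzyi ciy zom aalyz rbah cntgw usp kryt hcw
Final line count: 12

Answer: 12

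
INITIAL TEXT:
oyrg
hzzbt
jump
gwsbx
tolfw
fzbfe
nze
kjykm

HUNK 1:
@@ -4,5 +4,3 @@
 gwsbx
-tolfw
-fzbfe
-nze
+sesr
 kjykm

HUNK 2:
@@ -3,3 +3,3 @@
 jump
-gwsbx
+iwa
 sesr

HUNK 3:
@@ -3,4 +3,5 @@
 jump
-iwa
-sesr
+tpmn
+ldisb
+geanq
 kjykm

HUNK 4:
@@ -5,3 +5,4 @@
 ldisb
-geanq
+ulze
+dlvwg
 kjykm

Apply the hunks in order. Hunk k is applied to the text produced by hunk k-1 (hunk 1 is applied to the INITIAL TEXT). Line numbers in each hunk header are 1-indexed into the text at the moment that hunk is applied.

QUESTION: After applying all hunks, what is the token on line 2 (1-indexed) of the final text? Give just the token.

Hunk 1: at line 4 remove [tolfw,fzbfe,nze] add [sesr] -> 6 lines: oyrg hzzbt jump gwsbx sesr kjykm
Hunk 2: at line 3 remove [gwsbx] add [iwa] -> 6 lines: oyrg hzzbt jump iwa sesr kjykm
Hunk 3: at line 3 remove [iwa,sesr] add [tpmn,ldisb,geanq] -> 7 lines: oyrg hzzbt jump tpmn ldisb geanq kjykm
Hunk 4: at line 5 remove [geanq] add [ulze,dlvwg] -> 8 lines: oyrg hzzbt jump tpmn ldisb ulze dlvwg kjykm
Final line 2: hzzbt

Answer: hzzbt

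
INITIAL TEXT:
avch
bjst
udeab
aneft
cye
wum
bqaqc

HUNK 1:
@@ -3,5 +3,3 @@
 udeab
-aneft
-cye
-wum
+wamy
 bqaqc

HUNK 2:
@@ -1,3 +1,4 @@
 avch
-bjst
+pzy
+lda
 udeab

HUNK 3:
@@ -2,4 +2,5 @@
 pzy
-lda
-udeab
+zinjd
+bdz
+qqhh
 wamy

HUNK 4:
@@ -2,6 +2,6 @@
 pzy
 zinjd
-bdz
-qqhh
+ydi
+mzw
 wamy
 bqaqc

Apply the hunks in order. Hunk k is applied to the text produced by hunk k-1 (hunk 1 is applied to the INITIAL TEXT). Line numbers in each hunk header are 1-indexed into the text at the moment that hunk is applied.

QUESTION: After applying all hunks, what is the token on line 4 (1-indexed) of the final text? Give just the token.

Hunk 1: at line 3 remove [aneft,cye,wum] add [wamy] -> 5 lines: avch bjst udeab wamy bqaqc
Hunk 2: at line 1 remove [bjst] add [pzy,lda] -> 6 lines: avch pzy lda udeab wamy bqaqc
Hunk 3: at line 2 remove [lda,udeab] add [zinjd,bdz,qqhh] -> 7 lines: avch pzy zinjd bdz qqhh wamy bqaqc
Hunk 4: at line 2 remove [bdz,qqhh] add [ydi,mzw] -> 7 lines: avch pzy zinjd ydi mzw wamy bqaqc
Final line 4: ydi

Answer: ydi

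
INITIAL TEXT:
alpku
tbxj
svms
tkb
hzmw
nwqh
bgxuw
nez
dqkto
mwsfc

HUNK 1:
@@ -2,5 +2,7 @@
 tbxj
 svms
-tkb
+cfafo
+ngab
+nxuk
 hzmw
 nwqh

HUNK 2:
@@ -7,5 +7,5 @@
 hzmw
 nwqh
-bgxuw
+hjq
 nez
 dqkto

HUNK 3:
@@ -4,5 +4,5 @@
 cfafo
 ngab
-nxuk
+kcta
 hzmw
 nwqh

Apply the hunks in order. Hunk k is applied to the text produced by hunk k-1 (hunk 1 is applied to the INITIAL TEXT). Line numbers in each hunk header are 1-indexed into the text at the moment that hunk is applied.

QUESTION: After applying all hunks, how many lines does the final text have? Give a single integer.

Answer: 12

Derivation:
Hunk 1: at line 2 remove [tkb] add [cfafo,ngab,nxuk] -> 12 lines: alpku tbxj svms cfafo ngab nxuk hzmw nwqh bgxuw nez dqkto mwsfc
Hunk 2: at line 7 remove [bgxuw] add [hjq] -> 12 lines: alpku tbxj svms cfafo ngab nxuk hzmw nwqh hjq nez dqkto mwsfc
Hunk 3: at line 4 remove [nxuk] add [kcta] -> 12 lines: alpku tbxj svms cfafo ngab kcta hzmw nwqh hjq nez dqkto mwsfc
Final line count: 12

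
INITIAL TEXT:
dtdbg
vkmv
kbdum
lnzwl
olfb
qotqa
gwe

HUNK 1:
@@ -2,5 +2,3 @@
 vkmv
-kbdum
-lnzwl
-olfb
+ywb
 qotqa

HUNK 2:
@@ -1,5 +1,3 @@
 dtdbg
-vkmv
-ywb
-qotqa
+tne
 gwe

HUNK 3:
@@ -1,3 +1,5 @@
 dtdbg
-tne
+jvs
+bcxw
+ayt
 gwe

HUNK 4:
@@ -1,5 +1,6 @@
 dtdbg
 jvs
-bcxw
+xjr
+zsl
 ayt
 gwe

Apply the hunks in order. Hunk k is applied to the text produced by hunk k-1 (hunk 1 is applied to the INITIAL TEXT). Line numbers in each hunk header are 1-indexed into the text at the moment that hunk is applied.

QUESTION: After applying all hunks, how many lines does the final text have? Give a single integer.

Hunk 1: at line 2 remove [kbdum,lnzwl,olfb] add [ywb] -> 5 lines: dtdbg vkmv ywb qotqa gwe
Hunk 2: at line 1 remove [vkmv,ywb,qotqa] add [tne] -> 3 lines: dtdbg tne gwe
Hunk 3: at line 1 remove [tne] add [jvs,bcxw,ayt] -> 5 lines: dtdbg jvs bcxw ayt gwe
Hunk 4: at line 1 remove [bcxw] add [xjr,zsl] -> 6 lines: dtdbg jvs xjr zsl ayt gwe
Final line count: 6

Answer: 6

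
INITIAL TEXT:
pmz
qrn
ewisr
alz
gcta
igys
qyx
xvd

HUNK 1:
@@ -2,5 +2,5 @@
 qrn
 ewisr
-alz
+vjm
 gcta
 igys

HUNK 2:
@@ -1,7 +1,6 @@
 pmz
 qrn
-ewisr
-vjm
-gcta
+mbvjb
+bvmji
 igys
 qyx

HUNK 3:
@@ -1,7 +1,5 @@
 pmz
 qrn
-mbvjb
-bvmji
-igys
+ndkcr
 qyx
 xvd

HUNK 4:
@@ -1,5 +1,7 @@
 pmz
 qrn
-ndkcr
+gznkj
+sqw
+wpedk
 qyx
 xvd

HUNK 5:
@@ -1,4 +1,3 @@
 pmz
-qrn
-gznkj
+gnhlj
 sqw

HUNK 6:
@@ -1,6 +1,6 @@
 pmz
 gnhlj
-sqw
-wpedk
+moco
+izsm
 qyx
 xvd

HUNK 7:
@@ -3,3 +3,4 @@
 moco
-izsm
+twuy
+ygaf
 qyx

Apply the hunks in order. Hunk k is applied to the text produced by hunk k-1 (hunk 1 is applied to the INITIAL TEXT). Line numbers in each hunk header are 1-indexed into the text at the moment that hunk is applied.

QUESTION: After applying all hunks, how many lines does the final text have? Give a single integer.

Hunk 1: at line 2 remove [alz] add [vjm] -> 8 lines: pmz qrn ewisr vjm gcta igys qyx xvd
Hunk 2: at line 1 remove [ewisr,vjm,gcta] add [mbvjb,bvmji] -> 7 lines: pmz qrn mbvjb bvmji igys qyx xvd
Hunk 3: at line 1 remove [mbvjb,bvmji,igys] add [ndkcr] -> 5 lines: pmz qrn ndkcr qyx xvd
Hunk 4: at line 1 remove [ndkcr] add [gznkj,sqw,wpedk] -> 7 lines: pmz qrn gznkj sqw wpedk qyx xvd
Hunk 5: at line 1 remove [qrn,gznkj] add [gnhlj] -> 6 lines: pmz gnhlj sqw wpedk qyx xvd
Hunk 6: at line 1 remove [sqw,wpedk] add [moco,izsm] -> 6 lines: pmz gnhlj moco izsm qyx xvd
Hunk 7: at line 3 remove [izsm] add [twuy,ygaf] -> 7 lines: pmz gnhlj moco twuy ygaf qyx xvd
Final line count: 7

Answer: 7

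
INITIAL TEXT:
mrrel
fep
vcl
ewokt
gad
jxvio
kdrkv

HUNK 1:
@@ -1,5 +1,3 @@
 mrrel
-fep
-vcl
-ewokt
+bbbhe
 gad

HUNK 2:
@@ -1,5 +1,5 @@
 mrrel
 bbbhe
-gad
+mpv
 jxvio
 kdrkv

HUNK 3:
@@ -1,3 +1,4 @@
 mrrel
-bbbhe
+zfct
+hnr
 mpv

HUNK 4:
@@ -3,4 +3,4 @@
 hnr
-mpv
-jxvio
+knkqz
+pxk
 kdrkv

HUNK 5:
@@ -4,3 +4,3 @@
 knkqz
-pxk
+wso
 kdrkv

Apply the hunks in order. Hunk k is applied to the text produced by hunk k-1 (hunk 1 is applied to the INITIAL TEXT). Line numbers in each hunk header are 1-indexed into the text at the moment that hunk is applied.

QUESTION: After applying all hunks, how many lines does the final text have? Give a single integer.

Answer: 6

Derivation:
Hunk 1: at line 1 remove [fep,vcl,ewokt] add [bbbhe] -> 5 lines: mrrel bbbhe gad jxvio kdrkv
Hunk 2: at line 1 remove [gad] add [mpv] -> 5 lines: mrrel bbbhe mpv jxvio kdrkv
Hunk 3: at line 1 remove [bbbhe] add [zfct,hnr] -> 6 lines: mrrel zfct hnr mpv jxvio kdrkv
Hunk 4: at line 3 remove [mpv,jxvio] add [knkqz,pxk] -> 6 lines: mrrel zfct hnr knkqz pxk kdrkv
Hunk 5: at line 4 remove [pxk] add [wso] -> 6 lines: mrrel zfct hnr knkqz wso kdrkv
Final line count: 6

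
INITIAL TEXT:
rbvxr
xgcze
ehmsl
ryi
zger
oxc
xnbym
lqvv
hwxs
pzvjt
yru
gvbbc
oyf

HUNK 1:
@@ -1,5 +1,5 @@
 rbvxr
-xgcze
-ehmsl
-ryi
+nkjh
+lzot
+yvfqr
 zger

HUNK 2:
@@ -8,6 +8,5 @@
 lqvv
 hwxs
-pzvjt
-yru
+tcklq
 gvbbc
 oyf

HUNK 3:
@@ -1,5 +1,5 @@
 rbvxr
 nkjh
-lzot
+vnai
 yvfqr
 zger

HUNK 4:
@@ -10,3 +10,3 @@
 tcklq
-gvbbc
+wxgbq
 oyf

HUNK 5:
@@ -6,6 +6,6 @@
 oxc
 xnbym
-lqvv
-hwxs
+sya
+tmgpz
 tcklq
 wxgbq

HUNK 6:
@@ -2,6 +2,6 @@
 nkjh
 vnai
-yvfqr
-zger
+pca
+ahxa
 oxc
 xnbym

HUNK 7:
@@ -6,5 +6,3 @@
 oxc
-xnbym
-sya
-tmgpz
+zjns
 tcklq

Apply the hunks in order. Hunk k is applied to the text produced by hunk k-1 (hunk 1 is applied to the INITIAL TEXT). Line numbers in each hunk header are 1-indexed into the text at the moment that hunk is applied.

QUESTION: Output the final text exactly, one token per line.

Answer: rbvxr
nkjh
vnai
pca
ahxa
oxc
zjns
tcklq
wxgbq
oyf

Derivation:
Hunk 1: at line 1 remove [xgcze,ehmsl,ryi] add [nkjh,lzot,yvfqr] -> 13 lines: rbvxr nkjh lzot yvfqr zger oxc xnbym lqvv hwxs pzvjt yru gvbbc oyf
Hunk 2: at line 8 remove [pzvjt,yru] add [tcklq] -> 12 lines: rbvxr nkjh lzot yvfqr zger oxc xnbym lqvv hwxs tcklq gvbbc oyf
Hunk 3: at line 1 remove [lzot] add [vnai] -> 12 lines: rbvxr nkjh vnai yvfqr zger oxc xnbym lqvv hwxs tcklq gvbbc oyf
Hunk 4: at line 10 remove [gvbbc] add [wxgbq] -> 12 lines: rbvxr nkjh vnai yvfqr zger oxc xnbym lqvv hwxs tcklq wxgbq oyf
Hunk 5: at line 6 remove [lqvv,hwxs] add [sya,tmgpz] -> 12 lines: rbvxr nkjh vnai yvfqr zger oxc xnbym sya tmgpz tcklq wxgbq oyf
Hunk 6: at line 2 remove [yvfqr,zger] add [pca,ahxa] -> 12 lines: rbvxr nkjh vnai pca ahxa oxc xnbym sya tmgpz tcklq wxgbq oyf
Hunk 7: at line 6 remove [xnbym,sya,tmgpz] add [zjns] -> 10 lines: rbvxr nkjh vnai pca ahxa oxc zjns tcklq wxgbq oyf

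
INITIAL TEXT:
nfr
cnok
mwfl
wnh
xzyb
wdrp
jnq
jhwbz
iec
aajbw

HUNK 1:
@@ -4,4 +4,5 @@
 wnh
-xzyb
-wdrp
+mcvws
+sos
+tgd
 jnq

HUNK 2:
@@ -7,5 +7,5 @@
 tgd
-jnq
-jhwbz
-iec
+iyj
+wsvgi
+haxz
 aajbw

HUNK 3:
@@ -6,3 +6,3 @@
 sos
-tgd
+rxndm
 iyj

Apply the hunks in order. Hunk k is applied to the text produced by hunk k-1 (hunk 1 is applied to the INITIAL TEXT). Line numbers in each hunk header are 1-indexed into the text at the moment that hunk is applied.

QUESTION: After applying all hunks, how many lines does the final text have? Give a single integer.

Hunk 1: at line 4 remove [xzyb,wdrp] add [mcvws,sos,tgd] -> 11 lines: nfr cnok mwfl wnh mcvws sos tgd jnq jhwbz iec aajbw
Hunk 2: at line 7 remove [jnq,jhwbz,iec] add [iyj,wsvgi,haxz] -> 11 lines: nfr cnok mwfl wnh mcvws sos tgd iyj wsvgi haxz aajbw
Hunk 3: at line 6 remove [tgd] add [rxndm] -> 11 lines: nfr cnok mwfl wnh mcvws sos rxndm iyj wsvgi haxz aajbw
Final line count: 11

Answer: 11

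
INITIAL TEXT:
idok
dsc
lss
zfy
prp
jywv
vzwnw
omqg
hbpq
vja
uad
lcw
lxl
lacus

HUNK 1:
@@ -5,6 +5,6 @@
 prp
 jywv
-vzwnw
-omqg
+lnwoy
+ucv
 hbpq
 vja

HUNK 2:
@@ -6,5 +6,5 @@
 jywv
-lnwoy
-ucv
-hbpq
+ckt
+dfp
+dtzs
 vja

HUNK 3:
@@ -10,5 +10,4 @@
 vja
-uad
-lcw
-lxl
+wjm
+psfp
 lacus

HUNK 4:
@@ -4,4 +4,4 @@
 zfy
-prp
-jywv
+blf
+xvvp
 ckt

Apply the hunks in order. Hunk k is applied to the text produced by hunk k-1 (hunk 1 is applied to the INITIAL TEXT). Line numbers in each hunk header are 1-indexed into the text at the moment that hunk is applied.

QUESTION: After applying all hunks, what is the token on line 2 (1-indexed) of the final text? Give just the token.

Hunk 1: at line 5 remove [vzwnw,omqg] add [lnwoy,ucv] -> 14 lines: idok dsc lss zfy prp jywv lnwoy ucv hbpq vja uad lcw lxl lacus
Hunk 2: at line 6 remove [lnwoy,ucv,hbpq] add [ckt,dfp,dtzs] -> 14 lines: idok dsc lss zfy prp jywv ckt dfp dtzs vja uad lcw lxl lacus
Hunk 3: at line 10 remove [uad,lcw,lxl] add [wjm,psfp] -> 13 lines: idok dsc lss zfy prp jywv ckt dfp dtzs vja wjm psfp lacus
Hunk 4: at line 4 remove [prp,jywv] add [blf,xvvp] -> 13 lines: idok dsc lss zfy blf xvvp ckt dfp dtzs vja wjm psfp lacus
Final line 2: dsc

Answer: dsc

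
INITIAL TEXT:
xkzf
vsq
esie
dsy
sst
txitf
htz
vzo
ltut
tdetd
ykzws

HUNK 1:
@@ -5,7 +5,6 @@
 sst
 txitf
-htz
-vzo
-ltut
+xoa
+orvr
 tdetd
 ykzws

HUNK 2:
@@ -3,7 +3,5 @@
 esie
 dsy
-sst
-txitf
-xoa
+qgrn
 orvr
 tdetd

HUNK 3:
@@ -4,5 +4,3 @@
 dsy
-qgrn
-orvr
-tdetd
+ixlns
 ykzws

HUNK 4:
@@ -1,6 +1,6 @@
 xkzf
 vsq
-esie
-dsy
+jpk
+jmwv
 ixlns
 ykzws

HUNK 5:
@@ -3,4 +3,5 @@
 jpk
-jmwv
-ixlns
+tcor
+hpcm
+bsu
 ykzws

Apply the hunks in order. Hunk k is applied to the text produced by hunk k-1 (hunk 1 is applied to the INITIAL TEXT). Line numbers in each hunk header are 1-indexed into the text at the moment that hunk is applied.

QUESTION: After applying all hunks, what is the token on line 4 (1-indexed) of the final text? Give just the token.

Answer: tcor

Derivation:
Hunk 1: at line 5 remove [htz,vzo,ltut] add [xoa,orvr] -> 10 lines: xkzf vsq esie dsy sst txitf xoa orvr tdetd ykzws
Hunk 2: at line 3 remove [sst,txitf,xoa] add [qgrn] -> 8 lines: xkzf vsq esie dsy qgrn orvr tdetd ykzws
Hunk 3: at line 4 remove [qgrn,orvr,tdetd] add [ixlns] -> 6 lines: xkzf vsq esie dsy ixlns ykzws
Hunk 4: at line 1 remove [esie,dsy] add [jpk,jmwv] -> 6 lines: xkzf vsq jpk jmwv ixlns ykzws
Hunk 5: at line 3 remove [jmwv,ixlns] add [tcor,hpcm,bsu] -> 7 lines: xkzf vsq jpk tcor hpcm bsu ykzws
Final line 4: tcor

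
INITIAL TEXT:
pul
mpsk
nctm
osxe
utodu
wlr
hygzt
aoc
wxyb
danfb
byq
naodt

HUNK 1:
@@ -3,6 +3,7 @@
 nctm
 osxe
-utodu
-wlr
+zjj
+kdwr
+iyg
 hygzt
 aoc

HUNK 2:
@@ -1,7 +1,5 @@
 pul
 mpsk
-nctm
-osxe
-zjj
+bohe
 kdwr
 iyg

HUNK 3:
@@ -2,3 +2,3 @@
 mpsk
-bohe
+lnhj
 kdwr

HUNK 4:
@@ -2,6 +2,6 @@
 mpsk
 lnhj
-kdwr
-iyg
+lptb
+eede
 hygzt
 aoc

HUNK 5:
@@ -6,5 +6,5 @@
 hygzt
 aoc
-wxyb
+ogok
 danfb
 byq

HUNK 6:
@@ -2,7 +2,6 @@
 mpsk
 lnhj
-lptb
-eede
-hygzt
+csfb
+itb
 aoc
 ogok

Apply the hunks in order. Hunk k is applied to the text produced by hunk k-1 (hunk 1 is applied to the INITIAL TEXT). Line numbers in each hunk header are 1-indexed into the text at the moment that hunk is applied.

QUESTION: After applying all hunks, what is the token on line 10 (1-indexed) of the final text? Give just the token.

Answer: naodt

Derivation:
Hunk 1: at line 3 remove [utodu,wlr] add [zjj,kdwr,iyg] -> 13 lines: pul mpsk nctm osxe zjj kdwr iyg hygzt aoc wxyb danfb byq naodt
Hunk 2: at line 1 remove [nctm,osxe,zjj] add [bohe] -> 11 lines: pul mpsk bohe kdwr iyg hygzt aoc wxyb danfb byq naodt
Hunk 3: at line 2 remove [bohe] add [lnhj] -> 11 lines: pul mpsk lnhj kdwr iyg hygzt aoc wxyb danfb byq naodt
Hunk 4: at line 2 remove [kdwr,iyg] add [lptb,eede] -> 11 lines: pul mpsk lnhj lptb eede hygzt aoc wxyb danfb byq naodt
Hunk 5: at line 6 remove [wxyb] add [ogok] -> 11 lines: pul mpsk lnhj lptb eede hygzt aoc ogok danfb byq naodt
Hunk 6: at line 2 remove [lptb,eede,hygzt] add [csfb,itb] -> 10 lines: pul mpsk lnhj csfb itb aoc ogok danfb byq naodt
Final line 10: naodt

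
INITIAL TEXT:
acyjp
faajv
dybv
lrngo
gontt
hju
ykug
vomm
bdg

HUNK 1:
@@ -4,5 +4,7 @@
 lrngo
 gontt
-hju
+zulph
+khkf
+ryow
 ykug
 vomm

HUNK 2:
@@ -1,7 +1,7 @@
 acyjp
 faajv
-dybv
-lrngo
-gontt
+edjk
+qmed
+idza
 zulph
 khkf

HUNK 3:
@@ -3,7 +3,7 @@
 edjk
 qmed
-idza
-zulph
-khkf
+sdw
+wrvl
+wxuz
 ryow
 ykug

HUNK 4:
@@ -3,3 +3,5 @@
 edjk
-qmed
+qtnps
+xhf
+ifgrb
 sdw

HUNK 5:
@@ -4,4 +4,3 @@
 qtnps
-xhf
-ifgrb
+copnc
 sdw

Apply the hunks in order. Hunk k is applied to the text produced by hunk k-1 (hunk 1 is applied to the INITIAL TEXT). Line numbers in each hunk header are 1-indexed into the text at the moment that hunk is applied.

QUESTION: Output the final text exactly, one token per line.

Answer: acyjp
faajv
edjk
qtnps
copnc
sdw
wrvl
wxuz
ryow
ykug
vomm
bdg

Derivation:
Hunk 1: at line 4 remove [hju] add [zulph,khkf,ryow] -> 11 lines: acyjp faajv dybv lrngo gontt zulph khkf ryow ykug vomm bdg
Hunk 2: at line 1 remove [dybv,lrngo,gontt] add [edjk,qmed,idza] -> 11 lines: acyjp faajv edjk qmed idza zulph khkf ryow ykug vomm bdg
Hunk 3: at line 3 remove [idza,zulph,khkf] add [sdw,wrvl,wxuz] -> 11 lines: acyjp faajv edjk qmed sdw wrvl wxuz ryow ykug vomm bdg
Hunk 4: at line 3 remove [qmed] add [qtnps,xhf,ifgrb] -> 13 lines: acyjp faajv edjk qtnps xhf ifgrb sdw wrvl wxuz ryow ykug vomm bdg
Hunk 5: at line 4 remove [xhf,ifgrb] add [copnc] -> 12 lines: acyjp faajv edjk qtnps copnc sdw wrvl wxuz ryow ykug vomm bdg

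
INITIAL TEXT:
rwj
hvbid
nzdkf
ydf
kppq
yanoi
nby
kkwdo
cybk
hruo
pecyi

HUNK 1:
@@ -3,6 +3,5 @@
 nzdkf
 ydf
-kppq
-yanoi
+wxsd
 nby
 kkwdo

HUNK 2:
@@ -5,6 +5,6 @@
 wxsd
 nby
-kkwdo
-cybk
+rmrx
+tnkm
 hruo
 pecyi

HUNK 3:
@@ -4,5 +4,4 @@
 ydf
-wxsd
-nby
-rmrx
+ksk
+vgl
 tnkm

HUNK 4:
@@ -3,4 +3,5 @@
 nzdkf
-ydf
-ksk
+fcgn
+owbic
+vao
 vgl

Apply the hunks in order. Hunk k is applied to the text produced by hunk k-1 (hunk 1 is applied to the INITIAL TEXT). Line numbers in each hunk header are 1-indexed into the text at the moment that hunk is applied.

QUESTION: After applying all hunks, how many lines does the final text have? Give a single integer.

Hunk 1: at line 3 remove [kppq,yanoi] add [wxsd] -> 10 lines: rwj hvbid nzdkf ydf wxsd nby kkwdo cybk hruo pecyi
Hunk 2: at line 5 remove [kkwdo,cybk] add [rmrx,tnkm] -> 10 lines: rwj hvbid nzdkf ydf wxsd nby rmrx tnkm hruo pecyi
Hunk 3: at line 4 remove [wxsd,nby,rmrx] add [ksk,vgl] -> 9 lines: rwj hvbid nzdkf ydf ksk vgl tnkm hruo pecyi
Hunk 4: at line 3 remove [ydf,ksk] add [fcgn,owbic,vao] -> 10 lines: rwj hvbid nzdkf fcgn owbic vao vgl tnkm hruo pecyi
Final line count: 10

Answer: 10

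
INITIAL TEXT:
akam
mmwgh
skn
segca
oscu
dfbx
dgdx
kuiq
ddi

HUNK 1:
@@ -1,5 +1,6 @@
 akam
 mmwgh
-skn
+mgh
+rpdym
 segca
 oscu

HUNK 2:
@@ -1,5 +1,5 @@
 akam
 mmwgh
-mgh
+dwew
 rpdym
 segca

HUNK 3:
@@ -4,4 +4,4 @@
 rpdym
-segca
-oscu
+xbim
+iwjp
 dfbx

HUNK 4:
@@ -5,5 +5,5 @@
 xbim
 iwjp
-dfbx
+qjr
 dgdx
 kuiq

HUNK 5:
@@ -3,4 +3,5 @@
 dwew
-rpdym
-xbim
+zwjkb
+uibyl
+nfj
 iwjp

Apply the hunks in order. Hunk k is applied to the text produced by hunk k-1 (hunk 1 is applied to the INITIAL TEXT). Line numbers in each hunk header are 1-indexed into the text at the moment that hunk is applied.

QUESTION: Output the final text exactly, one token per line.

Hunk 1: at line 1 remove [skn] add [mgh,rpdym] -> 10 lines: akam mmwgh mgh rpdym segca oscu dfbx dgdx kuiq ddi
Hunk 2: at line 1 remove [mgh] add [dwew] -> 10 lines: akam mmwgh dwew rpdym segca oscu dfbx dgdx kuiq ddi
Hunk 3: at line 4 remove [segca,oscu] add [xbim,iwjp] -> 10 lines: akam mmwgh dwew rpdym xbim iwjp dfbx dgdx kuiq ddi
Hunk 4: at line 5 remove [dfbx] add [qjr] -> 10 lines: akam mmwgh dwew rpdym xbim iwjp qjr dgdx kuiq ddi
Hunk 5: at line 3 remove [rpdym,xbim] add [zwjkb,uibyl,nfj] -> 11 lines: akam mmwgh dwew zwjkb uibyl nfj iwjp qjr dgdx kuiq ddi

Answer: akam
mmwgh
dwew
zwjkb
uibyl
nfj
iwjp
qjr
dgdx
kuiq
ddi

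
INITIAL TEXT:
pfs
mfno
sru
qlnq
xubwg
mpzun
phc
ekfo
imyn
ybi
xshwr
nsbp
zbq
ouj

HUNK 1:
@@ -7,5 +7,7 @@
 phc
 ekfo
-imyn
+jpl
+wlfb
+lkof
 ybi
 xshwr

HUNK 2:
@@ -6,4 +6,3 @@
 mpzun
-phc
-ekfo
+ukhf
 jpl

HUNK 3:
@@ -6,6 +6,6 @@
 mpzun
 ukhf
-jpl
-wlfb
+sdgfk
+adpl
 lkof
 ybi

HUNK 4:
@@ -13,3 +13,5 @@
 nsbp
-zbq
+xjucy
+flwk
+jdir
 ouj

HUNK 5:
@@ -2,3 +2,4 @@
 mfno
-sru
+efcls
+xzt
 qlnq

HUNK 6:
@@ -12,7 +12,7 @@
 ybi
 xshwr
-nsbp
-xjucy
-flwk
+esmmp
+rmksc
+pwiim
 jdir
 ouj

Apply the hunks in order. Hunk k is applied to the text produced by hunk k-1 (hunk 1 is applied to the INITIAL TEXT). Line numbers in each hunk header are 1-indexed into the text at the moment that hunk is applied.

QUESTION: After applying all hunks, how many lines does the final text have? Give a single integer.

Hunk 1: at line 7 remove [imyn] add [jpl,wlfb,lkof] -> 16 lines: pfs mfno sru qlnq xubwg mpzun phc ekfo jpl wlfb lkof ybi xshwr nsbp zbq ouj
Hunk 2: at line 6 remove [phc,ekfo] add [ukhf] -> 15 lines: pfs mfno sru qlnq xubwg mpzun ukhf jpl wlfb lkof ybi xshwr nsbp zbq ouj
Hunk 3: at line 6 remove [jpl,wlfb] add [sdgfk,adpl] -> 15 lines: pfs mfno sru qlnq xubwg mpzun ukhf sdgfk adpl lkof ybi xshwr nsbp zbq ouj
Hunk 4: at line 13 remove [zbq] add [xjucy,flwk,jdir] -> 17 lines: pfs mfno sru qlnq xubwg mpzun ukhf sdgfk adpl lkof ybi xshwr nsbp xjucy flwk jdir ouj
Hunk 5: at line 2 remove [sru] add [efcls,xzt] -> 18 lines: pfs mfno efcls xzt qlnq xubwg mpzun ukhf sdgfk adpl lkof ybi xshwr nsbp xjucy flwk jdir ouj
Hunk 6: at line 12 remove [nsbp,xjucy,flwk] add [esmmp,rmksc,pwiim] -> 18 lines: pfs mfno efcls xzt qlnq xubwg mpzun ukhf sdgfk adpl lkof ybi xshwr esmmp rmksc pwiim jdir ouj
Final line count: 18

Answer: 18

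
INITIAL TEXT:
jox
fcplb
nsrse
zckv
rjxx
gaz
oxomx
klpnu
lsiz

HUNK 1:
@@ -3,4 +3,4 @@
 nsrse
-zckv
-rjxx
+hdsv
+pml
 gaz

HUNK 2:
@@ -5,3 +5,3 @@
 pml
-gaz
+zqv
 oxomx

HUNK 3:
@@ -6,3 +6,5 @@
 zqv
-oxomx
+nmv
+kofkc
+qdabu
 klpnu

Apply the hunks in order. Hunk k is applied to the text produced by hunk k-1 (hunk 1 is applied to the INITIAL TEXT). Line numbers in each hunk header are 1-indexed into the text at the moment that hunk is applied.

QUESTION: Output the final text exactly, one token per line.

Answer: jox
fcplb
nsrse
hdsv
pml
zqv
nmv
kofkc
qdabu
klpnu
lsiz

Derivation:
Hunk 1: at line 3 remove [zckv,rjxx] add [hdsv,pml] -> 9 lines: jox fcplb nsrse hdsv pml gaz oxomx klpnu lsiz
Hunk 2: at line 5 remove [gaz] add [zqv] -> 9 lines: jox fcplb nsrse hdsv pml zqv oxomx klpnu lsiz
Hunk 3: at line 6 remove [oxomx] add [nmv,kofkc,qdabu] -> 11 lines: jox fcplb nsrse hdsv pml zqv nmv kofkc qdabu klpnu lsiz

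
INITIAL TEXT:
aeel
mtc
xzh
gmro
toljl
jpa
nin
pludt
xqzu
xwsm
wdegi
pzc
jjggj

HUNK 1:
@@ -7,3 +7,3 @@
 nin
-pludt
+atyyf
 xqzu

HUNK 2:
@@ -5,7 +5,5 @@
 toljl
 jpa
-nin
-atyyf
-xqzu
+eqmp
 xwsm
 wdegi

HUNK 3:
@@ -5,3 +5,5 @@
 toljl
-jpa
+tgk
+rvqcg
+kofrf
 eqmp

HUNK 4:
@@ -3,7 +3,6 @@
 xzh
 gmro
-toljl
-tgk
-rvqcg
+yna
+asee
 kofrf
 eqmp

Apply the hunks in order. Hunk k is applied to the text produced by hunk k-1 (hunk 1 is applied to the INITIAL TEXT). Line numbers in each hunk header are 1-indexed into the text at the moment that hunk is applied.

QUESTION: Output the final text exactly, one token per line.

Hunk 1: at line 7 remove [pludt] add [atyyf] -> 13 lines: aeel mtc xzh gmro toljl jpa nin atyyf xqzu xwsm wdegi pzc jjggj
Hunk 2: at line 5 remove [nin,atyyf,xqzu] add [eqmp] -> 11 lines: aeel mtc xzh gmro toljl jpa eqmp xwsm wdegi pzc jjggj
Hunk 3: at line 5 remove [jpa] add [tgk,rvqcg,kofrf] -> 13 lines: aeel mtc xzh gmro toljl tgk rvqcg kofrf eqmp xwsm wdegi pzc jjggj
Hunk 4: at line 3 remove [toljl,tgk,rvqcg] add [yna,asee] -> 12 lines: aeel mtc xzh gmro yna asee kofrf eqmp xwsm wdegi pzc jjggj

Answer: aeel
mtc
xzh
gmro
yna
asee
kofrf
eqmp
xwsm
wdegi
pzc
jjggj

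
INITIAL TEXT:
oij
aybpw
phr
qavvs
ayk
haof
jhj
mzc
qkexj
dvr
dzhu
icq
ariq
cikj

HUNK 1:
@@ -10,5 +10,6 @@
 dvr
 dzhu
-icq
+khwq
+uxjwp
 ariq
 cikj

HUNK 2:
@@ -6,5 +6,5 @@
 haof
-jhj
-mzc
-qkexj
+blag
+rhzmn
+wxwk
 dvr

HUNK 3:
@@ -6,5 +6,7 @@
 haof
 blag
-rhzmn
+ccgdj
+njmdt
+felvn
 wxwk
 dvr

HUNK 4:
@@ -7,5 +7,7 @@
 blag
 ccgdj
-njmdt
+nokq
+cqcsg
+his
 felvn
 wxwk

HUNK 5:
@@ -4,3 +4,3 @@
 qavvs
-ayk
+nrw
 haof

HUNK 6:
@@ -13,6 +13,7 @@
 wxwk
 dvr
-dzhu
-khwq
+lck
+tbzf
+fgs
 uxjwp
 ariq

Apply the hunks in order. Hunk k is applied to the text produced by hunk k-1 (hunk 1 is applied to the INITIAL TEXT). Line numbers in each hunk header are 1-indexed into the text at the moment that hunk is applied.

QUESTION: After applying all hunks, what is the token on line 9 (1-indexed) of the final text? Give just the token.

Answer: nokq

Derivation:
Hunk 1: at line 10 remove [icq] add [khwq,uxjwp] -> 15 lines: oij aybpw phr qavvs ayk haof jhj mzc qkexj dvr dzhu khwq uxjwp ariq cikj
Hunk 2: at line 6 remove [jhj,mzc,qkexj] add [blag,rhzmn,wxwk] -> 15 lines: oij aybpw phr qavvs ayk haof blag rhzmn wxwk dvr dzhu khwq uxjwp ariq cikj
Hunk 3: at line 6 remove [rhzmn] add [ccgdj,njmdt,felvn] -> 17 lines: oij aybpw phr qavvs ayk haof blag ccgdj njmdt felvn wxwk dvr dzhu khwq uxjwp ariq cikj
Hunk 4: at line 7 remove [njmdt] add [nokq,cqcsg,his] -> 19 lines: oij aybpw phr qavvs ayk haof blag ccgdj nokq cqcsg his felvn wxwk dvr dzhu khwq uxjwp ariq cikj
Hunk 5: at line 4 remove [ayk] add [nrw] -> 19 lines: oij aybpw phr qavvs nrw haof blag ccgdj nokq cqcsg his felvn wxwk dvr dzhu khwq uxjwp ariq cikj
Hunk 6: at line 13 remove [dzhu,khwq] add [lck,tbzf,fgs] -> 20 lines: oij aybpw phr qavvs nrw haof blag ccgdj nokq cqcsg his felvn wxwk dvr lck tbzf fgs uxjwp ariq cikj
Final line 9: nokq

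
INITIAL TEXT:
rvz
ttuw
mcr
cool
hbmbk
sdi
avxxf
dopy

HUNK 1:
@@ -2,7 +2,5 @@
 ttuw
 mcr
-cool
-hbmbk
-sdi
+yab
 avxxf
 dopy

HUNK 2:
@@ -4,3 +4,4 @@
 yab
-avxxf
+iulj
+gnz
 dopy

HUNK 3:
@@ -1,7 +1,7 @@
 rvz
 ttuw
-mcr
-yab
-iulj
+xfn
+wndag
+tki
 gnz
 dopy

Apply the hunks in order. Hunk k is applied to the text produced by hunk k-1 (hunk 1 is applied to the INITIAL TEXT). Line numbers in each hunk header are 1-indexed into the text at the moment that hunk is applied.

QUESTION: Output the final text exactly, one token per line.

Hunk 1: at line 2 remove [cool,hbmbk,sdi] add [yab] -> 6 lines: rvz ttuw mcr yab avxxf dopy
Hunk 2: at line 4 remove [avxxf] add [iulj,gnz] -> 7 lines: rvz ttuw mcr yab iulj gnz dopy
Hunk 3: at line 1 remove [mcr,yab,iulj] add [xfn,wndag,tki] -> 7 lines: rvz ttuw xfn wndag tki gnz dopy

Answer: rvz
ttuw
xfn
wndag
tki
gnz
dopy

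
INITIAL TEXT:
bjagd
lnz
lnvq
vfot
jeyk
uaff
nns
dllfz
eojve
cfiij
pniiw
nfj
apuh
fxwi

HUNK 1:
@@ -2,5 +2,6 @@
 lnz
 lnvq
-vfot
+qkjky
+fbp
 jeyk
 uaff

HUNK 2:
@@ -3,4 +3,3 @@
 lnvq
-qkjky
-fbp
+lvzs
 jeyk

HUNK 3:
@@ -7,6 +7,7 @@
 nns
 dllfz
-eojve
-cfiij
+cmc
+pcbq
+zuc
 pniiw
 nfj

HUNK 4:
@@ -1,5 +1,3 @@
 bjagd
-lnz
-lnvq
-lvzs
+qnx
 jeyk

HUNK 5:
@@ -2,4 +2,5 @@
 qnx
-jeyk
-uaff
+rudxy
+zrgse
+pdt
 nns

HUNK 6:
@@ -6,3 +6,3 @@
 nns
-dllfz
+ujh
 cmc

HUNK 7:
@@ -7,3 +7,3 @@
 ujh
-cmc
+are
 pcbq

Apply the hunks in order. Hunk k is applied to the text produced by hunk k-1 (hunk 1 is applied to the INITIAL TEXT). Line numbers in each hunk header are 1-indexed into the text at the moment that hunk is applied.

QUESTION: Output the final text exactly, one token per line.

Hunk 1: at line 2 remove [vfot] add [qkjky,fbp] -> 15 lines: bjagd lnz lnvq qkjky fbp jeyk uaff nns dllfz eojve cfiij pniiw nfj apuh fxwi
Hunk 2: at line 3 remove [qkjky,fbp] add [lvzs] -> 14 lines: bjagd lnz lnvq lvzs jeyk uaff nns dllfz eojve cfiij pniiw nfj apuh fxwi
Hunk 3: at line 7 remove [eojve,cfiij] add [cmc,pcbq,zuc] -> 15 lines: bjagd lnz lnvq lvzs jeyk uaff nns dllfz cmc pcbq zuc pniiw nfj apuh fxwi
Hunk 4: at line 1 remove [lnz,lnvq,lvzs] add [qnx] -> 13 lines: bjagd qnx jeyk uaff nns dllfz cmc pcbq zuc pniiw nfj apuh fxwi
Hunk 5: at line 2 remove [jeyk,uaff] add [rudxy,zrgse,pdt] -> 14 lines: bjagd qnx rudxy zrgse pdt nns dllfz cmc pcbq zuc pniiw nfj apuh fxwi
Hunk 6: at line 6 remove [dllfz] add [ujh] -> 14 lines: bjagd qnx rudxy zrgse pdt nns ujh cmc pcbq zuc pniiw nfj apuh fxwi
Hunk 7: at line 7 remove [cmc] add [are] -> 14 lines: bjagd qnx rudxy zrgse pdt nns ujh are pcbq zuc pniiw nfj apuh fxwi

Answer: bjagd
qnx
rudxy
zrgse
pdt
nns
ujh
are
pcbq
zuc
pniiw
nfj
apuh
fxwi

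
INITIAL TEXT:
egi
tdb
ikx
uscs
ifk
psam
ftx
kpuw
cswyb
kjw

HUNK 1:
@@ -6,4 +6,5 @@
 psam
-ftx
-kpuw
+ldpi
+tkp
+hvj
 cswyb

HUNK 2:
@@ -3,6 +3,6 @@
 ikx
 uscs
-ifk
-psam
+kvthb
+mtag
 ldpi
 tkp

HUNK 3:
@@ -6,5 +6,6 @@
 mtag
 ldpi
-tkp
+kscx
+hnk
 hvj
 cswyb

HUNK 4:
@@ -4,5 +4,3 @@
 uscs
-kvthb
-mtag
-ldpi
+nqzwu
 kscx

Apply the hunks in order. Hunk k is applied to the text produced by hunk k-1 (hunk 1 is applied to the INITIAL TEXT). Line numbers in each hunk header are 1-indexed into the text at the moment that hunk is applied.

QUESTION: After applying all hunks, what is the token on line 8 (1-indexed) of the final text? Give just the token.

Answer: hvj

Derivation:
Hunk 1: at line 6 remove [ftx,kpuw] add [ldpi,tkp,hvj] -> 11 lines: egi tdb ikx uscs ifk psam ldpi tkp hvj cswyb kjw
Hunk 2: at line 3 remove [ifk,psam] add [kvthb,mtag] -> 11 lines: egi tdb ikx uscs kvthb mtag ldpi tkp hvj cswyb kjw
Hunk 3: at line 6 remove [tkp] add [kscx,hnk] -> 12 lines: egi tdb ikx uscs kvthb mtag ldpi kscx hnk hvj cswyb kjw
Hunk 4: at line 4 remove [kvthb,mtag,ldpi] add [nqzwu] -> 10 lines: egi tdb ikx uscs nqzwu kscx hnk hvj cswyb kjw
Final line 8: hvj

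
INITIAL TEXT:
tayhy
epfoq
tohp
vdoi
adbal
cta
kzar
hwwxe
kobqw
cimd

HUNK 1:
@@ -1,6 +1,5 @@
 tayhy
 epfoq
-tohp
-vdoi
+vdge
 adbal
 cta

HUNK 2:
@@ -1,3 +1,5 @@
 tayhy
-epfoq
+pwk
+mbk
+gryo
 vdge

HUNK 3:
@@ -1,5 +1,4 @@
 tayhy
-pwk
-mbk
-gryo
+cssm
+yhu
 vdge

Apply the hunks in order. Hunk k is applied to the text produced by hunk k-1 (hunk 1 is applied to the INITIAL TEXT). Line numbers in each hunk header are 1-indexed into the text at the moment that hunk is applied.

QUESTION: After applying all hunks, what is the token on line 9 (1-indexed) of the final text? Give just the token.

Answer: kobqw

Derivation:
Hunk 1: at line 1 remove [tohp,vdoi] add [vdge] -> 9 lines: tayhy epfoq vdge adbal cta kzar hwwxe kobqw cimd
Hunk 2: at line 1 remove [epfoq] add [pwk,mbk,gryo] -> 11 lines: tayhy pwk mbk gryo vdge adbal cta kzar hwwxe kobqw cimd
Hunk 3: at line 1 remove [pwk,mbk,gryo] add [cssm,yhu] -> 10 lines: tayhy cssm yhu vdge adbal cta kzar hwwxe kobqw cimd
Final line 9: kobqw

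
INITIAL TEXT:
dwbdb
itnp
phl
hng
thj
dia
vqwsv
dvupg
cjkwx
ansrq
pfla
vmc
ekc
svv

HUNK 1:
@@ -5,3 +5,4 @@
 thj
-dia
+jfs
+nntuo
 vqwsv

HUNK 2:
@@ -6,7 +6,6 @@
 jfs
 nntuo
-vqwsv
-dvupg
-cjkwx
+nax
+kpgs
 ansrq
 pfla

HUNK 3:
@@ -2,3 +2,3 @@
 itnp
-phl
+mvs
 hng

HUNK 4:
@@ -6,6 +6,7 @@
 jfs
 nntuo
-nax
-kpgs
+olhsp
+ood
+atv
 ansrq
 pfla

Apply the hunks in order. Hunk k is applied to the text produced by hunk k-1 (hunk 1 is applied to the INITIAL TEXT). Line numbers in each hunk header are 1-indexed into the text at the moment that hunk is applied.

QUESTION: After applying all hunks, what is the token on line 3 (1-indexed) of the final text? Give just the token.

Answer: mvs

Derivation:
Hunk 1: at line 5 remove [dia] add [jfs,nntuo] -> 15 lines: dwbdb itnp phl hng thj jfs nntuo vqwsv dvupg cjkwx ansrq pfla vmc ekc svv
Hunk 2: at line 6 remove [vqwsv,dvupg,cjkwx] add [nax,kpgs] -> 14 lines: dwbdb itnp phl hng thj jfs nntuo nax kpgs ansrq pfla vmc ekc svv
Hunk 3: at line 2 remove [phl] add [mvs] -> 14 lines: dwbdb itnp mvs hng thj jfs nntuo nax kpgs ansrq pfla vmc ekc svv
Hunk 4: at line 6 remove [nax,kpgs] add [olhsp,ood,atv] -> 15 lines: dwbdb itnp mvs hng thj jfs nntuo olhsp ood atv ansrq pfla vmc ekc svv
Final line 3: mvs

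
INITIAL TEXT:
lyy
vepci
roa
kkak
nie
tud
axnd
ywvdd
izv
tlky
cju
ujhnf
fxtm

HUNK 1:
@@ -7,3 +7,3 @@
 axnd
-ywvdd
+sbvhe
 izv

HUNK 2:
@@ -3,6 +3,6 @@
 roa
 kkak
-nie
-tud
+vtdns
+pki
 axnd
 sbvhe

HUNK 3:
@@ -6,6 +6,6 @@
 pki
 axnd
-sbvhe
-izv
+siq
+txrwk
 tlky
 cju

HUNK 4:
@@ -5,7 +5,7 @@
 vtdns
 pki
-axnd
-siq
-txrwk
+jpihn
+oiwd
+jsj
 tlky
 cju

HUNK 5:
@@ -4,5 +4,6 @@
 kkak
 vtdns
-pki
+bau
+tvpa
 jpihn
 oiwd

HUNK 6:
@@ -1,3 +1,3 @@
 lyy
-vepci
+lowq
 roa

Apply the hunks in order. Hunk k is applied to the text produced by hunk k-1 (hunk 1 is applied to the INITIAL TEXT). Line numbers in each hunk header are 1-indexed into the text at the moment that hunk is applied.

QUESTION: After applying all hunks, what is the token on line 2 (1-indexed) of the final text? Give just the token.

Hunk 1: at line 7 remove [ywvdd] add [sbvhe] -> 13 lines: lyy vepci roa kkak nie tud axnd sbvhe izv tlky cju ujhnf fxtm
Hunk 2: at line 3 remove [nie,tud] add [vtdns,pki] -> 13 lines: lyy vepci roa kkak vtdns pki axnd sbvhe izv tlky cju ujhnf fxtm
Hunk 3: at line 6 remove [sbvhe,izv] add [siq,txrwk] -> 13 lines: lyy vepci roa kkak vtdns pki axnd siq txrwk tlky cju ujhnf fxtm
Hunk 4: at line 5 remove [axnd,siq,txrwk] add [jpihn,oiwd,jsj] -> 13 lines: lyy vepci roa kkak vtdns pki jpihn oiwd jsj tlky cju ujhnf fxtm
Hunk 5: at line 4 remove [pki] add [bau,tvpa] -> 14 lines: lyy vepci roa kkak vtdns bau tvpa jpihn oiwd jsj tlky cju ujhnf fxtm
Hunk 6: at line 1 remove [vepci] add [lowq] -> 14 lines: lyy lowq roa kkak vtdns bau tvpa jpihn oiwd jsj tlky cju ujhnf fxtm
Final line 2: lowq

Answer: lowq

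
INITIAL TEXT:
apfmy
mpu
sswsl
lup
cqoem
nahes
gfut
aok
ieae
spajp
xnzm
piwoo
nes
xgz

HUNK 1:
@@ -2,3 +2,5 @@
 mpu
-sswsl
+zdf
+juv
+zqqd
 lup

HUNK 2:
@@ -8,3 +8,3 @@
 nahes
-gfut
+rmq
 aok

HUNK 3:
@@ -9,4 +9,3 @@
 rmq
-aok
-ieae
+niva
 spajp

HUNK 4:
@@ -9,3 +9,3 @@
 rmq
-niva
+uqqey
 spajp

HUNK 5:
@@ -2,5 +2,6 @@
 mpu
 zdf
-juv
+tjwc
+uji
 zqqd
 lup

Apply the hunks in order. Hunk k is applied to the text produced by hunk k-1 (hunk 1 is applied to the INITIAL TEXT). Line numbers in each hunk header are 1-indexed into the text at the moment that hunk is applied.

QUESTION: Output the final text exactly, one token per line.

Hunk 1: at line 2 remove [sswsl] add [zdf,juv,zqqd] -> 16 lines: apfmy mpu zdf juv zqqd lup cqoem nahes gfut aok ieae spajp xnzm piwoo nes xgz
Hunk 2: at line 8 remove [gfut] add [rmq] -> 16 lines: apfmy mpu zdf juv zqqd lup cqoem nahes rmq aok ieae spajp xnzm piwoo nes xgz
Hunk 3: at line 9 remove [aok,ieae] add [niva] -> 15 lines: apfmy mpu zdf juv zqqd lup cqoem nahes rmq niva spajp xnzm piwoo nes xgz
Hunk 4: at line 9 remove [niva] add [uqqey] -> 15 lines: apfmy mpu zdf juv zqqd lup cqoem nahes rmq uqqey spajp xnzm piwoo nes xgz
Hunk 5: at line 2 remove [juv] add [tjwc,uji] -> 16 lines: apfmy mpu zdf tjwc uji zqqd lup cqoem nahes rmq uqqey spajp xnzm piwoo nes xgz

Answer: apfmy
mpu
zdf
tjwc
uji
zqqd
lup
cqoem
nahes
rmq
uqqey
spajp
xnzm
piwoo
nes
xgz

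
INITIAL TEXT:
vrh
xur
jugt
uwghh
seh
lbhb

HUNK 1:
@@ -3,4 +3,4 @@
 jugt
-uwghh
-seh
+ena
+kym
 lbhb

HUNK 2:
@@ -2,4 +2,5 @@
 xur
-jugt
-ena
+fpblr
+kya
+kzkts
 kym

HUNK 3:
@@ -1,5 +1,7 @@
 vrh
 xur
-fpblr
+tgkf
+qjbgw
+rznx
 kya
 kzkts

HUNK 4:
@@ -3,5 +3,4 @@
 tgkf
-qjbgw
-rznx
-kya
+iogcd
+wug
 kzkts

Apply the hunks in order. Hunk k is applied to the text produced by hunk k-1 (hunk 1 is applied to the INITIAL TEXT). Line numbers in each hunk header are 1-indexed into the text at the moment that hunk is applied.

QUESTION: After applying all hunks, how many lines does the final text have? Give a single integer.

Hunk 1: at line 3 remove [uwghh,seh] add [ena,kym] -> 6 lines: vrh xur jugt ena kym lbhb
Hunk 2: at line 2 remove [jugt,ena] add [fpblr,kya,kzkts] -> 7 lines: vrh xur fpblr kya kzkts kym lbhb
Hunk 3: at line 1 remove [fpblr] add [tgkf,qjbgw,rznx] -> 9 lines: vrh xur tgkf qjbgw rznx kya kzkts kym lbhb
Hunk 4: at line 3 remove [qjbgw,rznx,kya] add [iogcd,wug] -> 8 lines: vrh xur tgkf iogcd wug kzkts kym lbhb
Final line count: 8

Answer: 8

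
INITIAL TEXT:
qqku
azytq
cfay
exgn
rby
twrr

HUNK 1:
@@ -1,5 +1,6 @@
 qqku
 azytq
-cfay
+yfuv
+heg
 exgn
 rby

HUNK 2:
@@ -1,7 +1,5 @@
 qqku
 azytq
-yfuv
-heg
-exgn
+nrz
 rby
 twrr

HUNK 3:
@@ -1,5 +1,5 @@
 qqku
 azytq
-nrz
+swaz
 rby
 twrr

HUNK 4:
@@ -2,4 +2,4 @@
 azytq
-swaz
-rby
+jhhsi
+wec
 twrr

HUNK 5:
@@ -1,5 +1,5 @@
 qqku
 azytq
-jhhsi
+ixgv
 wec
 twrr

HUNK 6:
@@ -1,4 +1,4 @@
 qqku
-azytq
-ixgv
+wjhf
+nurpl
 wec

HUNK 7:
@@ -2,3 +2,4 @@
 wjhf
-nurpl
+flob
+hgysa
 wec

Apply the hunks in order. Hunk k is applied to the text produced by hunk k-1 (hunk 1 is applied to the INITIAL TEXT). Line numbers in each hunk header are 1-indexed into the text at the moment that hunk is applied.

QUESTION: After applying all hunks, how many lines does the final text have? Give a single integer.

Hunk 1: at line 1 remove [cfay] add [yfuv,heg] -> 7 lines: qqku azytq yfuv heg exgn rby twrr
Hunk 2: at line 1 remove [yfuv,heg,exgn] add [nrz] -> 5 lines: qqku azytq nrz rby twrr
Hunk 3: at line 1 remove [nrz] add [swaz] -> 5 lines: qqku azytq swaz rby twrr
Hunk 4: at line 2 remove [swaz,rby] add [jhhsi,wec] -> 5 lines: qqku azytq jhhsi wec twrr
Hunk 5: at line 1 remove [jhhsi] add [ixgv] -> 5 lines: qqku azytq ixgv wec twrr
Hunk 6: at line 1 remove [azytq,ixgv] add [wjhf,nurpl] -> 5 lines: qqku wjhf nurpl wec twrr
Hunk 7: at line 2 remove [nurpl] add [flob,hgysa] -> 6 lines: qqku wjhf flob hgysa wec twrr
Final line count: 6

Answer: 6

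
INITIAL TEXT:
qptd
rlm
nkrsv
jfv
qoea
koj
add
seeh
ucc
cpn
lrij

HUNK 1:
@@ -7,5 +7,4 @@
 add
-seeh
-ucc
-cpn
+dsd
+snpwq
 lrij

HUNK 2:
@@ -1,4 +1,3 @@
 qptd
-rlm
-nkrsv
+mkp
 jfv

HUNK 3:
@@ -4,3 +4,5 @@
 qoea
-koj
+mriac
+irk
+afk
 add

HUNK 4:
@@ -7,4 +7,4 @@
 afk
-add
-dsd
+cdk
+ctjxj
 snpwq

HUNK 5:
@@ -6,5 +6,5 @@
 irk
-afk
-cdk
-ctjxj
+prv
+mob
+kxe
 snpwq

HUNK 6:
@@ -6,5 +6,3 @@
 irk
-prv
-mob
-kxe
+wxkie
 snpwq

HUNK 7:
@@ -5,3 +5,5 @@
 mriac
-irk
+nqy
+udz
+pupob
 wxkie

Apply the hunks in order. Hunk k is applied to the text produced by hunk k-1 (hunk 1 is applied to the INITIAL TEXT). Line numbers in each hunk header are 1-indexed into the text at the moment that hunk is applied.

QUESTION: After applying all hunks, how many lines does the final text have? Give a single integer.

Answer: 11

Derivation:
Hunk 1: at line 7 remove [seeh,ucc,cpn] add [dsd,snpwq] -> 10 lines: qptd rlm nkrsv jfv qoea koj add dsd snpwq lrij
Hunk 2: at line 1 remove [rlm,nkrsv] add [mkp] -> 9 lines: qptd mkp jfv qoea koj add dsd snpwq lrij
Hunk 3: at line 4 remove [koj] add [mriac,irk,afk] -> 11 lines: qptd mkp jfv qoea mriac irk afk add dsd snpwq lrij
Hunk 4: at line 7 remove [add,dsd] add [cdk,ctjxj] -> 11 lines: qptd mkp jfv qoea mriac irk afk cdk ctjxj snpwq lrij
Hunk 5: at line 6 remove [afk,cdk,ctjxj] add [prv,mob,kxe] -> 11 lines: qptd mkp jfv qoea mriac irk prv mob kxe snpwq lrij
Hunk 6: at line 6 remove [prv,mob,kxe] add [wxkie] -> 9 lines: qptd mkp jfv qoea mriac irk wxkie snpwq lrij
Hunk 7: at line 5 remove [irk] add [nqy,udz,pupob] -> 11 lines: qptd mkp jfv qoea mriac nqy udz pupob wxkie snpwq lrij
Final line count: 11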